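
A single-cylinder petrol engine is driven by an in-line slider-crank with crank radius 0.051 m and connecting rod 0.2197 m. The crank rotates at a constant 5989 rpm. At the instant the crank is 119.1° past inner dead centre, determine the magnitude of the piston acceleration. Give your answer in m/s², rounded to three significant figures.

12200

ω = 2π·5989/60 = 627.2 rad/s
x(θ) = r cosθ + √(L² − r² sin²θ); with ω constant, a = ω²·d²x/dθ².
d²x/dθ² = −r cosθ − r²(cos2θ)/√u − r⁴ sin²2θ/(4u^{3/2}),  u = L² − r² sin²θ = 0.0462823 m².
Substituting r = 0.051 m, L = 0.2197 m, θ = 119.1°: d²x/dθ² = +0.031051 m.
a = ω²·d²x/dθ² = (627.2)²·(+0.031051) = +12214 m/s²;  |a| = 12214 m/s².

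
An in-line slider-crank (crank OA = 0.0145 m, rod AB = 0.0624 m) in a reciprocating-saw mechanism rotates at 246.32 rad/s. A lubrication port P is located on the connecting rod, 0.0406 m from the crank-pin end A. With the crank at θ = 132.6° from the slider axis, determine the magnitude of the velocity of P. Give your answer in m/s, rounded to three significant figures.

2.50

ω = 246.3 rad/s.  Crank-pin speed |V_A| = rω = 3.5716 m/s, perpendicular to OA.
Rod angle: sinφ = −(r/L) sinθ ⇒ φ = -9.849°; ω_rod = −rω cosθ/√(L²−r²sin²θ) = +39.322 rad/s.
V_P = V_A + ω_rod × AP, with AP = 0.0406 m along the rod.
Components: V_Px = −rω sinθ − a·ω_rod·sinφ = -2.356 m/s;  V_Py = rω cosθ + a·ω_rod·cosφ = -0.8446 m/s.
|V_P| = √(V_Px² + V_Py²) = 2.5028 m/s.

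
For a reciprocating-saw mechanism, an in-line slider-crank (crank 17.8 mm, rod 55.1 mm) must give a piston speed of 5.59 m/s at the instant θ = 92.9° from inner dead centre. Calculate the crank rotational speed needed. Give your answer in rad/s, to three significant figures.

320

For an in-line slider-crank, |v_piston| = rω|sinθ|·[1 + r cosθ/√(L² − r² sin²θ)].
With r = 0.0178 m, L = 0.0551 m, θ = 92.9°: the bracketed kinematic factor |dx/dθ| = 0.01747 m.
ω = v/|dx/dθ| = 5.59/0.01747 = 319.97 rad/s.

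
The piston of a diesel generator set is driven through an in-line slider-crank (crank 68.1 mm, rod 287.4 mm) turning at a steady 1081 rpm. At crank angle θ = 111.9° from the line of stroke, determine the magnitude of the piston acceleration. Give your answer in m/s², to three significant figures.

ω = 2π·1081/60 = 113.2 rad/s
x(θ) = r cosθ + √(L² − r² sin²θ); with ω constant, a = ω²·d²x/dθ².
d²x/dθ² = −r cosθ − r²(cos2θ)/√u − r⁴ sin²2θ/(4u^{3/2}),  u = L² − r² sin²θ = 0.0786063 m².
Substituting r = 0.0681 m, L = 0.2874 m, θ = 111.9°: d²x/dθ² = +0.037222 m.
a = ω²·d²x/dθ² = (113.2)²·(+0.037222) = +476.99 m/s²;  |a| = 476.99 m/s².

477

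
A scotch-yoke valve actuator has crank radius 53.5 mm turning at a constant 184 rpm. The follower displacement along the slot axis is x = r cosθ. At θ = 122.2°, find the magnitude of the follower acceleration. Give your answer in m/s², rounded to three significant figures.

ω = 19.27 rad/s (from 184 rpm).
x = r cosθ ⇒ ẍ = −rω² cosθ (ω constant).
|a| = rω²|cosθ| = 0.0535·(19.27)²·|cos 122.2°| = 10.585 m/s².

10.6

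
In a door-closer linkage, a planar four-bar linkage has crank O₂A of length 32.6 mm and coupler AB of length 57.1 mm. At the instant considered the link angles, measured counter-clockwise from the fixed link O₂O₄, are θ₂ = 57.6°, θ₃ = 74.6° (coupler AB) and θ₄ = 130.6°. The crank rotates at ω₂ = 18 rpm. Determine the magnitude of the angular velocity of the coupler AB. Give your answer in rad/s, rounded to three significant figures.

ω₂ = 1.885 rad/s (from 18 rpm).
Differentiating the loop-closure r₂e^{iθ₂}+r₃e^{iθ₃}=r₁+r₄e^{iθ₄} gives r₂ω₂e^{iθ₂}+r₃ω₃e^{iθ₃}=r₄ω₄e^{iθ₄}.
Eliminating the other unknown: ω₃ = r₂ω₂ sin(θ₄−θ₂) / [r₃ sin(θ₃−θ₄)].
Numerator sine = +0.95630; denominator sine = -0.82904.
Result = 0.0326·1.885·(+0.95630) / (0.0571·(-0.82904)) = -1.2414 rad/s; magnitude 1.2414 rad/s.

1.24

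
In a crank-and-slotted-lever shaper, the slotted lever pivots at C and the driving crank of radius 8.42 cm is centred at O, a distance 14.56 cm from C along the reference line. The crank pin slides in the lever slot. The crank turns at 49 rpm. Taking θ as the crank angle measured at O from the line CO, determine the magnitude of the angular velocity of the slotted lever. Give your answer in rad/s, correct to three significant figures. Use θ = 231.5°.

0.214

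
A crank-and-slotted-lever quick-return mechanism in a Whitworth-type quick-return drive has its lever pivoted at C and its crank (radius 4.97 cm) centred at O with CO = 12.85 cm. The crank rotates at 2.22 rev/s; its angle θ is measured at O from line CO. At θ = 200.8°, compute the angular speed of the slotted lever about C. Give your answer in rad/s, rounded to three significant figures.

6.93

ω = 13.95 rad/s (from 2.22 rev/s).
Crank pin A relative to C: A = (d + r cosθ, r sinθ); lever angle φ = atan2(r sinθ, d + r cosθ).
Differentiating tanφ: φ̇ = rω(d cosθ + r)/(d² + r² + 2dr cosθ).
d² + r² + 2dr cosθ = |CA|² = 0.00704191 m²;  d cosθ + r = -0.070425 m.
|ω_lever| = |0.0497·13.95·-0.070425| / 0.00704191 = 6.9331 rad/s.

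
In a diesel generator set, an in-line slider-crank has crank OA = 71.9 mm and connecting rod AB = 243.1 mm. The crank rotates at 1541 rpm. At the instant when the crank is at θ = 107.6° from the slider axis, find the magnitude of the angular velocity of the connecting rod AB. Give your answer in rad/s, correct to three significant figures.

15.0

ω = 161.4 rad/s (converted from 1541 rpm).
The rod makes angle φ with the slider axis where L sinφ = r sinθ; differentiating, L cosφ·φ̇ = r ω cosθ.
L cosφ = √(L² − r² sin²θ) = 0.23324 m.
|ω_rod| = r ω |cosθ| / √(L² − r² sin²θ) = 0.0719·161.4·0.30237/0.23324 = 15.042 rad/s.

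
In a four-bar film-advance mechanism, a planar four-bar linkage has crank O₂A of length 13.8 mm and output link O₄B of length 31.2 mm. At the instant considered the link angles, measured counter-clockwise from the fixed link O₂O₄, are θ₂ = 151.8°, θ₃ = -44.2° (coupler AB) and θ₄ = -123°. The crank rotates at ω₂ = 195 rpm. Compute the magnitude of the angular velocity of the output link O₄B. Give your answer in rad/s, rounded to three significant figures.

ω₂ = 20.42 rad/s (from 195 rpm).
Differentiating the loop-closure r₂e^{iθ₂}+r₃e^{iθ₃}=r₁+r₄e^{iθ₄} gives r₂ω₂e^{iθ₂}+r₃ω₃e^{iθ₃}=r₄ω₄e^{iθ₄}.
Eliminating the other unknown: ω₄ = r₂ω₂ sin(θ₂−θ₃) / [r₄ sin(θ₄−θ₃)].
Numerator sine = -0.27564; denominator sine = -0.98096.
Result = 0.0138·20.42·(-0.27564) / (0.0312·(-0.98096)) = +2.5379 rad/s; magnitude 2.5379 rad/s.

2.54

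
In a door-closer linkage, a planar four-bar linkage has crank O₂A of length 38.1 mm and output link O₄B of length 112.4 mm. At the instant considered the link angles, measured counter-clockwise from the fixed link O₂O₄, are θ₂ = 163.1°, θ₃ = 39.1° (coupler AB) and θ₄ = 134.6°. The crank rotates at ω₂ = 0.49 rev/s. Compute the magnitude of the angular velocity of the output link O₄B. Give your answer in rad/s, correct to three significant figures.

ω₂ = 3.079 rad/s (from 0.49 rev/s).
Differentiating the loop-closure r₂e^{iθ₂}+r₃e^{iθ₃}=r₁+r₄e^{iθ₄} gives r₂ω₂e^{iθ₂}+r₃ω₃e^{iθ₃}=r₄ω₄e^{iθ₄}.
Eliminating the other unknown: ω₄ = r₂ω₂ sin(θ₂−θ₃) / [r₄ sin(θ₄−θ₃)].
Numerator sine = +0.82904; denominator sine = +0.99540.
Result = 0.0381·3.079·(+0.82904) / (0.1124·(+0.99540)) = +0.86919 rad/s; magnitude 0.86919 rad/s.

0.869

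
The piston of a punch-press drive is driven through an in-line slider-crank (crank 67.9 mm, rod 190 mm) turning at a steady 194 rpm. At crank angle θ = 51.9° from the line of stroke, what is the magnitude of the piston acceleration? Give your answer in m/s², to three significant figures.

ω = 2π·194/60 = 20.32 rad/s
x(θ) = r cosθ + √(L² − r² sin²θ); with ω constant, a = ω²·d²x/dθ².
d²x/dθ² = −r cosθ − r²(cos2θ)/√u − r⁴ sin²2θ/(4u^{3/2}),  u = L² − r² sin²θ = 0.0332449 m².
Substituting r = 0.0679 m, L = 0.19 m, θ = 51.9°: d²x/dθ² = -0.036692 m.
a = ω²·d²x/dθ² = (20.32)²·(-0.036692) = -15.144 m/s²;  |a| = 15.144 m/s².

15.1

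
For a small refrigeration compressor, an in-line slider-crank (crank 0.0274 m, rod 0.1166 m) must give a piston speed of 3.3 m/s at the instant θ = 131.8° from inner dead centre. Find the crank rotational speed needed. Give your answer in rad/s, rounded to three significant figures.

For an in-line slider-crank, |v_piston| = rω|sinθ|·[1 + r cosθ/√(L² − r² sin²θ)].
With r = 0.0274 m, L = 0.1166 m, θ = 131.8°: the bracketed kinematic factor |dx/dθ| = 0.017176 m.
ω = v/|dx/dθ| = 3.3/0.017176 = 192.12 rad/s.

192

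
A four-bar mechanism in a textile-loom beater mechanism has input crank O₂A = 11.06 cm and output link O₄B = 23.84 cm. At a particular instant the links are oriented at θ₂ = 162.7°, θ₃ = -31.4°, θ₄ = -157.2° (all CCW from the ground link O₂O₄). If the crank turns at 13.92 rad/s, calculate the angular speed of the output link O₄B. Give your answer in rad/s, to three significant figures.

1.94

ω₂ = 13.92 rad/s
Differentiating the loop-closure r₂e^{iθ₂}+r₃e^{iθ₃}=r₁+r₄e^{iθ₄} gives r₂ω₂e^{iθ₂}+r₃ω₃e^{iθ₃}=r₄ω₄e^{iθ₄}.
Eliminating the other unknown: ω₄ = r₂ω₂ sin(θ₂−θ₃) / [r₄ sin(θ₄−θ₃)].
Numerator sine = -0.24362; denominator sine = -0.81106.
Result = 0.1106·13.92·(-0.24362) / (0.2384·(-0.81106)) = +1.9397 rad/s; magnitude 1.9397 rad/s.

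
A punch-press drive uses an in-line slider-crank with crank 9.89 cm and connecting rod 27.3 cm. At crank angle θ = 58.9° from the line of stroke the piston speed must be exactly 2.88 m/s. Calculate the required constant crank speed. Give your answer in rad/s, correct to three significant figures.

28.4

For an in-line slider-crank, |v_piston| = rω|sinθ|·[1 + r cosθ/√(L² − r² sin²θ)].
With r = 0.0989 m, L = 0.273 m, θ = 58.9°: the bracketed kinematic factor |dx/dθ| = 0.10135 m.
ω = v/|dx/dθ| = 2.88/0.10135 = 28.415 rad/s.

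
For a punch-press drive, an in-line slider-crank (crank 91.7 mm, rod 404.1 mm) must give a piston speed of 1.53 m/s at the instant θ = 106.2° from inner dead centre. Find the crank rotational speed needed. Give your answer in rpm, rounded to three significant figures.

For an in-line slider-crank, |v_piston| = rω|sinθ|·[1 + r cosθ/√(L² − r² sin²θ)].
With r = 0.0917 m, L = 0.4041 m, θ = 106.2°: the bracketed kinematic factor |dx/dθ| = 0.082347 m.
ω = v/|dx/dθ| = 1.53/0.082347 = 18.58 rad/s.
N = 60ω/(2π) = 177.43 rpm.

177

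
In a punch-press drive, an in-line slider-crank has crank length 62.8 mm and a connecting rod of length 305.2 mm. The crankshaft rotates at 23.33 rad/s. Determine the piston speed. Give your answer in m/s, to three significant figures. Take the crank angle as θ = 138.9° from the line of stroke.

ω = 23.33 rad/s
For an in-line slider-crank, x = r cosθ + √(L² − r² sin²θ), so v = −rω sinθ·[1 + r cosθ/√(L² − r² sin²θ)].
With r = 0.0628 m, L = 0.3052 m, θ = 138.9°: √(L² − r² sin²θ) = 0.3024 m.
v = −0.0628·23.33·0.65738·[1 + 0.0628·-0.75356/0.3024] = -0.81241 m/s.
|v| = 0.81241 m/s.

0.812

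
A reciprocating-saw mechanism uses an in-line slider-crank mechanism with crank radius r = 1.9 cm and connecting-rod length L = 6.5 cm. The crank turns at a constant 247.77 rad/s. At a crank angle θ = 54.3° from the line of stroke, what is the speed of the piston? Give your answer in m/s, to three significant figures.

ω = 247.8 rad/s
For an in-line slider-crank, x = r cosθ + √(L² − r² sin²θ), so v = −rω sinθ·[1 + r cosθ/√(L² − r² sin²θ)].
With r = 0.019 m, L = 0.065 m, θ = 54.3°: √(L² − r² sin²θ) = 0.063142 m.
v = −0.019·247.8·0.81208·[1 + 0.019·0.58354/0.063142] = -4.4943 m/s.
|v| = 4.4943 m/s.

4.49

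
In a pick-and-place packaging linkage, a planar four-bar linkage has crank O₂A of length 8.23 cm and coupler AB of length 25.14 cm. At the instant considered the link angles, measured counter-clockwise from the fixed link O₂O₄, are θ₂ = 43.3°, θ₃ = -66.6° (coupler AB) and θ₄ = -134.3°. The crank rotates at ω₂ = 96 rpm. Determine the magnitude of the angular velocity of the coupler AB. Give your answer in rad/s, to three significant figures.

ω₂ = 10.05 rad/s (from 96 rpm).
Differentiating the loop-closure r₂e^{iθ₂}+r₃e^{iθ₃}=r₁+r₄e^{iθ₄} gives r₂ω₂e^{iθ₂}+r₃ω₃e^{iθ₃}=r₄ω₄e^{iθ₄}.
Eliminating the other unknown: ω₃ = r₂ω₂ sin(θ₄−θ₂) / [r₃ sin(θ₃−θ₄)].
Numerator sine = -0.04188; denominator sine = +0.92521.
Result = 0.0823·10.05·(-0.04188) / (0.2514·(+0.92521)) = -0.14896 rad/s; magnitude 0.14896 rad/s.

0.149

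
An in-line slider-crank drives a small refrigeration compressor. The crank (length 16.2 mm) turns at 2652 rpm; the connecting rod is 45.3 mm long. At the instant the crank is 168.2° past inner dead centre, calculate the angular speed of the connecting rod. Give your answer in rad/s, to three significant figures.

ω = 277.7 rad/s (converted from 2652 rpm).
The rod makes angle φ with the slider axis where L sinφ = r sinθ; differentiating, L cosφ·φ̇ = r ω cosθ.
L cosφ = √(L² − r² sin²θ) = 0.045179 m.
|ω_rod| = r ω |cosθ| / √(L² − r² sin²θ) = 0.0162·277.7·0.97887/0.045179 = 97.478 rad/s.

97.5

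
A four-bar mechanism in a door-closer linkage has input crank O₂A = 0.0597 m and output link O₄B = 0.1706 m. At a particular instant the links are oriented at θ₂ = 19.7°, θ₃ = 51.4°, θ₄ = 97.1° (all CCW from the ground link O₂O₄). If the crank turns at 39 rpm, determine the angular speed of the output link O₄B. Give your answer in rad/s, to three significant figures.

1.05

ω₂ = 4.084 rad/s (from 39 rpm).
Differentiating the loop-closure r₂e^{iθ₂}+r₃e^{iθ₃}=r₁+r₄e^{iθ₄} gives r₂ω₂e^{iθ₂}+r₃ω₃e^{iθ₃}=r₄ω₄e^{iθ₄}.
Eliminating the other unknown: ω₄ = r₂ω₂ sin(θ₂−θ₃) / [r₄ sin(θ₄−θ₃)].
Numerator sine = -0.52547; denominator sine = +0.71569.
Result = 0.0597·4.084·(-0.52547) / (0.1706·(+0.71569)) = -1.0493 rad/s; magnitude 1.0493 rad/s.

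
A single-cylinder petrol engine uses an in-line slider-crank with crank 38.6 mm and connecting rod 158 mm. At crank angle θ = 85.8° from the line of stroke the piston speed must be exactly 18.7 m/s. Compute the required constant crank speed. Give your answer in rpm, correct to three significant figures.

4550

For an in-line slider-crank, |v_piston| = rω|sinθ|·[1 + r cosθ/√(L² − r² sin²θ)].
With r = 0.0386 m, L = 0.158 m, θ = 85.8°: the bracketed kinematic factor |dx/dθ| = 0.039207 m.
ω = v/|dx/dθ| = 18.7/0.039207 = 476.96 rad/s.
N = 60ω/(2π) = 4554.6 rpm.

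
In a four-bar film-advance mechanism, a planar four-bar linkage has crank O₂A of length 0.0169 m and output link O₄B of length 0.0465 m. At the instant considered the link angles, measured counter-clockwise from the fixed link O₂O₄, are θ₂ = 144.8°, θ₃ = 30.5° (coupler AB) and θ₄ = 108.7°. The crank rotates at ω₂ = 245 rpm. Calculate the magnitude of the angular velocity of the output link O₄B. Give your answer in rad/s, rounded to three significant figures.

8.68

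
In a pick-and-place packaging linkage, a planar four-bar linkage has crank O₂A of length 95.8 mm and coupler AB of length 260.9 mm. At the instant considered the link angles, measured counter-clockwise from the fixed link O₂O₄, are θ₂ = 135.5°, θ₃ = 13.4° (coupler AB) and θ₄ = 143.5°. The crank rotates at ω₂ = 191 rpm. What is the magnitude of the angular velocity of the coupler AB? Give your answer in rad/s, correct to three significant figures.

1.34

ω₂ = 20 rad/s (from 191 rpm).
Differentiating the loop-closure r₂e^{iθ₂}+r₃e^{iθ₃}=r₁+r₄e^{iθ₄} gives r₂ω₂e^{iθ₂}+r₃ω₃e^{iθ₃}=r₄ω₄e^{iθ₄}.
Eliminating the other unknown: ω₃ = r₂ω₂ sin(θ₄−θ₂) / [r₃ sin(θ₃−θ₄)].
Numerator sine = +0.13917; denominator sine = -0.76492.
Result = 0.0958·20·(+0.13917) / (0.2609·(-0.76492)) = -1.3363 rad/s; magnitude 1.3363 rad/s.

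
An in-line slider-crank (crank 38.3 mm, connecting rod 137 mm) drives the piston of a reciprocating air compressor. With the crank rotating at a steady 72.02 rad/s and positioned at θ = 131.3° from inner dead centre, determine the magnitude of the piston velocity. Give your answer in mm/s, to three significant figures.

1680

ω = 72.02 rad/s
For an in-line slider-crank, x = r cosθ + √(L² − r² sin²θ), so v = −rω sinθ·[1 + r cosθ/√(L² − r² sin²θ)].
With r = 0.0383 m, L = 0.137 m, θ = 131.3°: √(L² − r² sin²θ) = 0.13394 m.
v = −0.0383·72.02·0.75126·[1 + 0.0383·-0.66000/0.13394] = -1.6812 m/s.
|v| = 1.6812 m/s = 1681.2 mm/s.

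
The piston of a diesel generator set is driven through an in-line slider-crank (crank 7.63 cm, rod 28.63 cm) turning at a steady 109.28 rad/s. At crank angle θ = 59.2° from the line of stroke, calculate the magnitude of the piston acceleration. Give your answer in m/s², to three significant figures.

352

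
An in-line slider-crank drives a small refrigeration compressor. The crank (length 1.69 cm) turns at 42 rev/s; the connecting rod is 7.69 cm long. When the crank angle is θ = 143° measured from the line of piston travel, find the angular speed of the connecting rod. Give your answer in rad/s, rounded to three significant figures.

46.7

ω = 263.9 rad/s (converted from 42 rev/s).
The rod makes angle φ with the slider axis where L sinφ = r sinθ; differentiating, L cosφ·φ̇ = r ω cosθ.
L cosφ = √(L² − r² sin²θ) = 0.076224 m.
|ω_rod| = r ω |cosθ| / √(L² − r² sin²θ) = 0.0169·263.9·0.79864/0.076224 = 46.727 rad/s.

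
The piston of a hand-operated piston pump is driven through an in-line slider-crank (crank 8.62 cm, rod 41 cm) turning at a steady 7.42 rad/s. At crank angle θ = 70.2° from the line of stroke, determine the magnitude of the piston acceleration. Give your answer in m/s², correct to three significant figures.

0.828

ω = 7.42 rad/s
x(θ) = r cosθ + √(L² − r² sin²θ); with ω constant, a = ω²·d²x/dθ².
d²x/dθ² = −r cosθ − r²(cos2θ)/√u − r⁴ sin²2θ/(4u^{3/2}),  u = L² − r² sin²θ = 0.161522 m².
Substituting r = 0.0862 m, L = 0.41 m, θ = 70.2°: d²x/dθ² = -0.01504 m.
a = ω²·d²x/dθ² = (7.42)²·(-0.01504) = -0.82805 m/s²;  |a| = 0.82805 m/s².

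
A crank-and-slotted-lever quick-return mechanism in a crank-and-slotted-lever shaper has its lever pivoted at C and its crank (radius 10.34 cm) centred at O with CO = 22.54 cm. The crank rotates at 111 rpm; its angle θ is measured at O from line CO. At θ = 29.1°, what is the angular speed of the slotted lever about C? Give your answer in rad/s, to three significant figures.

ω = 11.62 rad/s (from 111 rpm).
Crank pin A relative to C: A = (d + r cosθ, r sinθ); lever angle φ = atan2(r sinθ, d + r cosθ).
Differentiating tanφ: φ̇ = rω(d cosθ + r)/(d² + r² + 2dr cosθ).
d² + r² + 2dr cosθ = |CA|² = 0.102226 m²;  d cosθ + r = +0.30035 m.
|ω_lever| = |0.1034·11.62·+0.30035| / 0.102226 = 3.5313 rad/s.

3.53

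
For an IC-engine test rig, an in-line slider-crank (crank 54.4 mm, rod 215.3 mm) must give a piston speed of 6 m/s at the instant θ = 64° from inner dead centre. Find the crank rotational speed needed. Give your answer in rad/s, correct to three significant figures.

110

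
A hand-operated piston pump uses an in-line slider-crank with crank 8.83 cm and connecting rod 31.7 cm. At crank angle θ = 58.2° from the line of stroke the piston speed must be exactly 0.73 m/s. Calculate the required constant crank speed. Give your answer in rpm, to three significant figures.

80.7

For an in-line slider-crank, |v_piston| = rω|sinθ|·[1 + r cosθ/√(L² − r² sin²θ)].
With r = 0.0883 m, L = 0.317 m, θ = 58.2°: the bracketed kinematic factor |dx/dθ| = 0.086383 m.
ω = v/|dx/dθ| = 0.73/0.086383 = 8.4507 rad/s.
N = 60ω/(2π) = 80.698 rpm.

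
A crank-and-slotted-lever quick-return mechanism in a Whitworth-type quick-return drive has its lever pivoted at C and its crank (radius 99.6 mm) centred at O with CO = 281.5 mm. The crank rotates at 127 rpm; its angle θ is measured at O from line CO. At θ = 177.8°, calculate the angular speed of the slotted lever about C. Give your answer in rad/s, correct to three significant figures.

7.26

ω = 13.3 rad/s (from 127 rpm).
Crank pin A relative to C: A = (d + r cosθ, r sinθ); lever angle φ = atan2(r sinθ, d + r cosθ).
Differentiating tanφ: φ̇ = rω(d cosθ + r)/(d² + r² + 2dr cosθ).
d² + r² + 2dr cosθ = |CA|² = 0.0331289 m²;  d cosθ + r = -0.18169 m.
|ω_lever| = |0.0996·13.3·-0.18169| / 0.0331289 = 7.2648 rad/s.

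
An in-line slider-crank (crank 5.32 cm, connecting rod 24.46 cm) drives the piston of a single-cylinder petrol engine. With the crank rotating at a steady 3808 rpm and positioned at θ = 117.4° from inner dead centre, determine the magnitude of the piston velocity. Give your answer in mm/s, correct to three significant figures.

ω = 2π·3808/60 = 398.8 rad/s
For an in-line slider-crank, x = r cosθ + √(L² − r² sin²θ), so v = −rω sinθ·[1 + r cosθ/√(L² − r² sin²θ)].
With r = 0.0532 m, L = 0.2446 m, θ = 117.4°: √(L² − r² sin²θ) = 0.24 m.
v = −0.0532·398.8·0.88782·[1 + 0.0532·-0.46020/0.24] = -16.913 m/s.
|v| = 16.913 m/s = 16913 mm/s.

16900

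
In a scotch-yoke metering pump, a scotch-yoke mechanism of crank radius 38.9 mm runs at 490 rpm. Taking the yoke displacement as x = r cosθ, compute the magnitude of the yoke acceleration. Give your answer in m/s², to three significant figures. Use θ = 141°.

ω = 51.31 rad/s (from 490 rpm).
x = r cosθ ⇒ ẍ = −rω² cosθ (ω constant).
|a| = rω²|cosθ| = 0.0389·(51.31)²·|cos 141°| = 79.598 m/s².

79.6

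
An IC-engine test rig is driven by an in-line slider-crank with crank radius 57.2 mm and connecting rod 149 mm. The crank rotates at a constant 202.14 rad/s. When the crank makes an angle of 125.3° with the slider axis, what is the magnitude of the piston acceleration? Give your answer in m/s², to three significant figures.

ω = 202.1 rad/s
x(θ) = r cosθ + √(L² − r² sin²θ); with ω constant, a = ω²·d²x/dθ².
d²x/dθ² = −r cosθ − r²(cos2θ)/√u − r⁴ sin²2θ/(4u^{3/2}),  u = L² − r² sin²θ = 0.0200217 m².
Substituting r = 0.0572 m, L = 0.149 m, θ = 125.3°: d²x/dθ² = +0.039894 m.
a = ω²·d²x/dθ² = (202.1)²·(+0.039894) = +1630.1 m/s²;  |a| = 1630.1 m/s².

1630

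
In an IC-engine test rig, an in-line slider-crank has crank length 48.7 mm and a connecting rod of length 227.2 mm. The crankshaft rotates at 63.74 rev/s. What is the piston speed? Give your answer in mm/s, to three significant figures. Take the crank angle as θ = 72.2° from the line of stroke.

ω = 2π·63.7 = 400.5 rad/s
For an in-line slider-crank, x = r cosθ + √(L² − r² sin²θ), so v = −rω sinθ·[1 + r cosθ/√(L² − r² sin²θ)].
With r = 0.0487 m, L = 0.2272 m, θ = 72.2°: √(L² − r² sin²θ) = 0.22242 m.
v = −0.0487·400.5·0.95213·[1 + 0.0487·0.30570/0.22242] = -19.813 m/s.
|v| = 19.813 m/s = 19813 mm/s.

19800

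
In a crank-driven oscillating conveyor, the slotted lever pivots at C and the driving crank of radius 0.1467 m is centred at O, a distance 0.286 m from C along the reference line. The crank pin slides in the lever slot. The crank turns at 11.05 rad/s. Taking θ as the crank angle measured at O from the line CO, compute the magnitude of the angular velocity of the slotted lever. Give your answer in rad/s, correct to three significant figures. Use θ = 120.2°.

ω = 11.05 rad/s
Crank pin A relative to C: A = (d + r cosθ, r sinθ); lever angle φ = atan2(r sinθ, d + r cosθ).
Differentiating tanφ: φ̇ = rω(d cosθ + r)/(d² + r² + 2dr cosθ).
d² + r² + 2dr cosθ = |CA|² = 0.0611073 m²;  d cosθ + r = +0.0028363 m.
|ω_lever| = |0.1467·11.05·+0.0028363| / 0.0611073 = 0.07524 rad/s.

0.0752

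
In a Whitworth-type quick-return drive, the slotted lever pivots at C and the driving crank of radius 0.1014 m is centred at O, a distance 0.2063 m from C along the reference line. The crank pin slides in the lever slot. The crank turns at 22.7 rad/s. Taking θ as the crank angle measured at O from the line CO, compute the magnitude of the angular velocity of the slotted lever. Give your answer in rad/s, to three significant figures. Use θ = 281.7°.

5.38

ω = 22.7 rad/s
Crank pin A relative to C: A = (d + r cosθ, r sinθ); lever angle φ = atan2(r sinθ, d + r cosθ).
Differentiating tanφ: φ̇ = rω(d cosθ + r)/(d² + r² + 2dr cosθ).
d² + r² + 2dr cosθ = |CA|² = 0.0613258 m²;  d cosθ + r = +0.14324 m.
|ω_lever| = |0.1014·22.7·+0.14324| / 0.0613258 = 5.3761 rad/s.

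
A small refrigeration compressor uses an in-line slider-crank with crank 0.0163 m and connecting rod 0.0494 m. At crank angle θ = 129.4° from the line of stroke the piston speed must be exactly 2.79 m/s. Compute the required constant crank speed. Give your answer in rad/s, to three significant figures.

283

For an in-line slider-crank, |v_piston| = rω|sinθ|·[1 + r cosθ/√(L² − r² sin²θ)].
With r = 0.0163 m, L = 0.0494 m, θ = 129.4°: the bracketed kinematic factor |dx/dθ| = 0.0098674 m.
ω = v/|dx/dθ| = 2.79/0.0098674 = 282.75 rad/s.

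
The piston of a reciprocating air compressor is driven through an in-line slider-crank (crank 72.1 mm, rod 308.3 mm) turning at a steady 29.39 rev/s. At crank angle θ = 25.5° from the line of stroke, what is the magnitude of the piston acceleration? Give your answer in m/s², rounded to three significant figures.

2590

ω = 2π·29.4 = 184.7 rad/s
x(θ) = r cosθ + √(L² − r² sin²θ); with ω constant, a = ω²·d²x/dθ².
d²x/dθ² = −r cosθ − r²(cos2θ)/√u − r⁴ sin²2θ/(4u^{3/2}),  u = L² − r² sin²θ = 0.0940854 m².
Substituting r = 0.0721 m, L = 0.3083 m, θ = 25.5°: d²x/dθ² = -0.075883 m.
a = ω²·d²x/dθ² = (184.7)²·(-0.075883) = -2587.6 m/s²;  |a| = 2587.6 m/s².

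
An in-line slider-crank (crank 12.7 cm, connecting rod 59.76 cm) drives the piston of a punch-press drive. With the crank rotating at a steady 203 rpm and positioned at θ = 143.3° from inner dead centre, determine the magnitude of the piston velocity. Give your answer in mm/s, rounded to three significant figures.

ω = 2π·203/60 = 21.26 rad/s
For an in-line slider-crank, x = r cosθ + √(L² − r² sin²θ), so v = −rω sinθ·[1 + r cosθ/√(L² − r² sin²θ)].
With r = 0.127 m, L = 0.5976 m, θ = 143.3°: √(L² − r² sin²θ) = 0.59276 m.
v = −0.127·21.26·0.59763·[1 + 0.127·-0.80178/0.59276] = -1.3363 m/s.
|v| = 1.3363 m/s = 1336.3 mm/s.

1340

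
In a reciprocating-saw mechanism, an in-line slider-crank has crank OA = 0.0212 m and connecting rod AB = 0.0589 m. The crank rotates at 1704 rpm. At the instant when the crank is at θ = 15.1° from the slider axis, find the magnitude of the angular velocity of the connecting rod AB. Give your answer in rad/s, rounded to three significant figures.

62.3

ω = 178.4 rad/s (converted from 1704 rpm).
The rod makes angle φ with the slider axis where L sinφ = r sinθ; differentiating, L cosφ·φ̇ = r ω cosθ.
L cosφ = √(L² − r² sin²θ) = 0.058641 m.
|ω_rod| = r ω |cosθ| / √(L² − r² sin²θ) = 0.0212·178.4·0.96547/0.058641 = 62.284 rad/s.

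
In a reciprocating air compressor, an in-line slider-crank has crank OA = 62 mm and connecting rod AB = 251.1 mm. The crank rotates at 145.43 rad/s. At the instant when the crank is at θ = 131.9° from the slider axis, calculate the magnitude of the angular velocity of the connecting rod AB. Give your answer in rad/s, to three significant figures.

24.4

ω = 145.4 rad/s
The rod makes angle φ with the slider axis where L sinφ = r sinθ; differentiating, L cosφ·φ̇ = r ω cosθ.
L cosφ = √(L² − r² sin²θ) = 0.24682 m.
|ω_rod| = r ω |cosθ| / √(L² − r² sin²θ) = 0.062·145.4·0.66783/0.24682 = 24.396 rad/s.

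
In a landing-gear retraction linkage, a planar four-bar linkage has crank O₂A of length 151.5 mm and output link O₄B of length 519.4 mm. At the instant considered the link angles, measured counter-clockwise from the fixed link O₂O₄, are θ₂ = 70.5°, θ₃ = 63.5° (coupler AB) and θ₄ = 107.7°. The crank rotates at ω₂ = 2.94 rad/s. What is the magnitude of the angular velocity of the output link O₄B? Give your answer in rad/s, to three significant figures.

0.150

ω₂ = 2.94 rad/s
Differentiating the loop-closure r₂e^{iθ₂}+r₃e^{iθ₃}=r₁+r₄e^{iθ₄} gives r₂ω₂e^{iθ₂}+r₃ω₃e^{iθ₃}=r₄ω₄e^{iθ₄}.
Eliminating the other unknown: ω₄ = r₂ω₂ sin(θ₂−θ₃) / [r₄ sin(θ₄−θ₃)].
Numerator sine = +0.12187; denominator sine = +0.69717.
Result = 0.1515·2.94·(+0.12187) / (0.5194·(+0.69717)) = +0.14991 rad/s; magnitude 0.14991 rad/s.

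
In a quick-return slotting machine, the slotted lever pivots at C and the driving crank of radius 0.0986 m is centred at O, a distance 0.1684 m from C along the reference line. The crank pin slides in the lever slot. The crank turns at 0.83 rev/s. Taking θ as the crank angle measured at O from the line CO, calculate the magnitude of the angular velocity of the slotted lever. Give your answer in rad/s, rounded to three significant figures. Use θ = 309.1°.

1.78

ω = 5.215 rad/s (from 0.83 rev/s).
Crank pin A relative to C: A = (d + r cosθ, r sinθ); lever angle φ = atan2(r sinθ, d + r cosθ).
Differentiating tanφ: φ̇ = rω(d cosθ + r)/(d² + r² + 2dr cosθ).
d² + r² + 2dr cosθ = |CA|² = 0.0590243 m²;  d cosθ + r = +0.20481 m.
|ω_lever| = |0.0986·5.215·+0.20481| / 0.0590243 = 1.7842 rad/s.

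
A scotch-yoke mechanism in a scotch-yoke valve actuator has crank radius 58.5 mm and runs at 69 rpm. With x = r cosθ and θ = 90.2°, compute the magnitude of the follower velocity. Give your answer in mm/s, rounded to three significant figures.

ω = 7.226 rad/s (from 69 rpm).
x = r cosθ ⇒ ẋ = −rω sinθ.
|v| = rω|sinθ| = 0.0585·7.226·|sin 90.2°| = 0.4227 m/s = 422.7 mm/s.

423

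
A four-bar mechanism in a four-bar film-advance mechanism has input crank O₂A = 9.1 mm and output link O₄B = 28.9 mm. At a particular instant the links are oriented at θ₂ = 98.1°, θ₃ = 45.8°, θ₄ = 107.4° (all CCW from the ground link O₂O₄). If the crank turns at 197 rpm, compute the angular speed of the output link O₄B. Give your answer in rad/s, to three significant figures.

ω₂ = 20.63 rad/s (from 197 rpm).
Differentiating the loop-closure r₂e^{iθ₂}+r₃e^{iθ₃}=r₁+r₄e^{iθ₄} gives r₂ω₂e^{iθ₂}+r₃ω₃e^{iθ₃}=r₄ω₄e^{iθ₄}.
Eliminating the other unknown: ω₄ = r₂ω₂ sin(θ₂−θ₃) / [r₄ sin(θ₄−θ₃)].
Numerator sine = +0.79122; denominator sine = +0.87965.
Result = 0.0091·20.63·(+0.79122) / (0.0289·(+0.87965)) = +5.8429 rad/s; magnitude 5.8429 rad/s.

5.84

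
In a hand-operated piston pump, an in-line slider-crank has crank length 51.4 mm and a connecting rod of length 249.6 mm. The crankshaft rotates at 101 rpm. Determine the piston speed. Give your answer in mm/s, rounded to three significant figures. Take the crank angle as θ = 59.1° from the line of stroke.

517

ω = 2π·101/60 = 10.58 rad/s
For an in-line slider-crank, x = r cosθ + √(L² − r² sin²θ), so v = −rω sinθ·[1 + r cosθ/√(L² − r² sin²θ)].
With r = 0.0514 m, L = 0.2496 m, θ = 59.1°: √(L² − r² sin²θ) = 0.24567 m.
v = −0.0514·10.58·0.85806·[1 + 0.0514·0.51354/0.24567] = -0.5166 m/s.
|v| = 0.5166 m/s = 516.6 mm/s.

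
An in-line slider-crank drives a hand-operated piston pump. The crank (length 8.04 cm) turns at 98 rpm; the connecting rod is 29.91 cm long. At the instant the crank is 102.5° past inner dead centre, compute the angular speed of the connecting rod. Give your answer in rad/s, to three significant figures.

ω = 10.26 rad/s (converted from 98 rpm).
The rod makes angle φ with the slider axis where L sinφ = r sinθ; differentiating, L cosφ·φ̇ = r ω cosθ.
L cosφ = √(L² − r² sin²θ) = 0.28862 m.
|ω_rod| = r ω |cosθ| / √(L² − r² sin²θ) = 0.0804·10.26·0.21644/0.28862 = 0.61877 rad/s.

0.619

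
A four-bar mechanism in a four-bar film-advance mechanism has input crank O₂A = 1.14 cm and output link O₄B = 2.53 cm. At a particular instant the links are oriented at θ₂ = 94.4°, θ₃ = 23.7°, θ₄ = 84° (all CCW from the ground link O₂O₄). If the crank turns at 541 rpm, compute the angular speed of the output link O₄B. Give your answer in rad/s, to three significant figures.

ω₂ = 56.65 rad/s (from 541 rpm).
Differentiating the loop-closure r₂e^{iθ₂}+r₃e^{iθ₃}=r₁+r₄e^{iθ₄} gives r₂ω₂e^{iθ₂}+r₃ω₃e^{iθ₃}=r₄ω₄e^{iθ₄}.
Eliminating the other unknown: ω₄ = r₂ω₂ sin(θ₂−θ₃) / [r₄ sin(θ₄−θ₃)].
Numerator sine = +0.94380; denominator sine = +0.86863.
Result = 0.0114·56.65·(+0.94380) / (0.0253·(+0.86863)) = +27.737 rad/s; magnitude 27.737 rad/s.

27.7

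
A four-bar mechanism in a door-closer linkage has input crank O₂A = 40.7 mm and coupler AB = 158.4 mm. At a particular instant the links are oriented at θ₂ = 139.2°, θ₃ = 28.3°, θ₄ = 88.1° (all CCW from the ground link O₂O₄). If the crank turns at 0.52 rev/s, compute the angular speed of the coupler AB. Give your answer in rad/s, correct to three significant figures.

ω₂ = 3.267 rad/s (from 0.52 rev/s).
Differentiating the loop-closure r₂e^{iθ₂}+r₃e^{iθ₃}=r₁+r₄e^{iθ₄} gives r₂ω₂e^{iθ₂}+r₃ω₃e^{iθ₃}=r₄ω₄e^{iθ₄}.
Eliminating the other unknown: ω₃ = r₂ω₂ sin(θ₄−θ₂) / [r₃ sin(θ₃−θ₄)].
Numerator sine = -0.77824; denominator sine = -0.86427.
Result = 0.0407·3.267·(-0.77824) / (0.1584·(-0.86427)) = +0.75594 rad/s; magnitude 0.75594 rad/s.

0.756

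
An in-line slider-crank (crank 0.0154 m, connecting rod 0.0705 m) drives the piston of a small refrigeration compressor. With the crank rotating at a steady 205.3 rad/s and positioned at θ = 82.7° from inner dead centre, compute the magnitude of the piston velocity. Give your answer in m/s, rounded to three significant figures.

ω = 205.3 rad/s
For an in-line slider-crank, x = r cosθ + √(L² − r² sin²θ), so v = −rω sinθ·[1 + r cosθ/√(L² − r² sin²θ)].
With r = 0.0154 m, L = 0.0705 m, θ = 82.7°: √(L² − r² sin²θ) = 0.068825 m.
v = −0.0154·205.3·0.99189·[1 + 0.0154·0.12706/0.068825] = -3.2252 m/s.
|v| = 3.2252 m/s.

3.23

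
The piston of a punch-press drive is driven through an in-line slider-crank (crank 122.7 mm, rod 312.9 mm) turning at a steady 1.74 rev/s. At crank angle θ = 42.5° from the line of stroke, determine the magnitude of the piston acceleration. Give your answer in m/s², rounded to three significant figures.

ω = 2π·1.74 = 10.93 rad/s
x(θ) = r cosθ + √(L² − r² sin²θ); with ω constant, a = ω²·d²x/dθ².
d²x/dθ² = −r cosθ − r²(cos2θ)/√u − r⁴ sin²2θ/(4u^{3/2}),  u = L² − r² sin²θ = 0.0910348 m².
Substituting r = 0.1227 m, L = 0.3129 m, θ = 42.5°: d²x/dθ² = -0.09686 m.
a = ω²·d²x/dθ² = (10.93)²·(-0.09686) = -11.577 m/s²;  |a| = 11.577 m/s².

11.6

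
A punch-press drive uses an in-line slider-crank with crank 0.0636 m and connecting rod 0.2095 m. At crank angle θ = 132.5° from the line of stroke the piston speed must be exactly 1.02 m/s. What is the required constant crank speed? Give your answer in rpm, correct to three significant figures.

263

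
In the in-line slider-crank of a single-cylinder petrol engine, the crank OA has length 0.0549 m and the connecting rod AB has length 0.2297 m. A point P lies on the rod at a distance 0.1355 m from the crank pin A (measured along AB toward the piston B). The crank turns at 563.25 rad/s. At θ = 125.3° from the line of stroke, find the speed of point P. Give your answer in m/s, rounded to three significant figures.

24.3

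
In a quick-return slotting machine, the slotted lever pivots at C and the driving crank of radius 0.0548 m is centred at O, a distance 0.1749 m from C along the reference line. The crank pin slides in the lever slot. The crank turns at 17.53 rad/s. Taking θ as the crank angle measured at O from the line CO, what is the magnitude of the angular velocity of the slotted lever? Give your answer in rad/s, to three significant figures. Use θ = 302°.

3.24

ω = 17.53 rad/s
Crank pin A relative to C: A = (d + r cosθ, r sinθ); lever angle φ = atan2(r sinθ, d + r cosθ).
Differentiating tanφ: φ̇ = rω(d cosθ + r)/(d² + r² + 2dr cosθ).
d² + r² + 2dr cosθ = |CA|² = 0.0437511 m²;  d cosθ + r = +0.14748 m.
|ω_lever| = |0.0548·17.53·+0.14748| / 0.0437511 = 3.2383 rad/s.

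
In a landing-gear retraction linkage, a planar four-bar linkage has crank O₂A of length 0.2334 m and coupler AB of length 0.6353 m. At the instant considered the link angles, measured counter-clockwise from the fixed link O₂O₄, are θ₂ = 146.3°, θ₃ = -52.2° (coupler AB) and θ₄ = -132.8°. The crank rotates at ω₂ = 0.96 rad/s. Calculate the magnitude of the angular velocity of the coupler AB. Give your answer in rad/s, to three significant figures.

ω₂ = 0.96 rad/s
Differentiating the loop-closure r₂e^{iθ₂}+r₃e^{iθ₃}=r₁+r₄e^{iθ₄} gives r₂ω₂e^{iθ₂}+r₃ω₃e^{iθ₃}=r₄ω₄e^{iθ₄}.
Eliminating the other unknown: ω₃ = r₂ω₂ sin(θ₄−θ₂) / [r₃ sin(θ₃−θ₄)].
Numerator sine = +0.98741; denominator sine = +0.98657.
Result = 0.2334·0.96·(+0.98741) / (0.6353·(+0.98657)) = +0.35299 rad/s; magnitude 0.35299 rad/s.

0.353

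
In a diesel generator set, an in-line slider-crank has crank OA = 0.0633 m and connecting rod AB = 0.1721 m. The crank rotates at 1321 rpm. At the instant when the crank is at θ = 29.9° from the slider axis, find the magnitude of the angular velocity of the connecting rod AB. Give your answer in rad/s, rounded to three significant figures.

44.9

ω = 138.3 rad/s (converted from 1321 rpm).
The rod makes angle φ with the slider axis where L sinφ = r sinθ; differentiating, L cosφ·φ̇ = r ω cosθ.
L cosφ = √(L² − r² sin²θ) = 0.16918 m.
|ω_rod| = r ω |cosθ| / √(L² − r² sin²θ) = 0.0633·138.3·0.86690/0.16918 = 44.869 rad/s.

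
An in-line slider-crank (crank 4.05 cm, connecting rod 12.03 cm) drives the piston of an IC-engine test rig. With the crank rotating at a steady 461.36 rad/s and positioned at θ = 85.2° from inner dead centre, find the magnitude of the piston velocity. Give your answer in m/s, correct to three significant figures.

19.2

ω = 461.4 rad/s
For an in-line slider-crank, x = r cosθ + √(L² − r² sin²θ), so v = −rω sinθ·[1 + r cosθ/√(L² − r² sin²θ)].
With r = 0.0405 m, L = 0.1203 m, θ = 85.2°: √(L² − r² sin²θ) = 0.11333 m.
v = −0.0405·461.4·0.99649·[1 + 0.0405·0.08368/0.11333] = -19.176 m/s.
|v| = 19.176 m/s.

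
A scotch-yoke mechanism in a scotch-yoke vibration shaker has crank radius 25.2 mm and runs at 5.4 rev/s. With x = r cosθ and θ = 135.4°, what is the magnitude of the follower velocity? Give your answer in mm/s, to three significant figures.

600

ω = 33.93 rad/s (from 5.4 rev/s).
x = r cosθ ⇒ ẋ = −rω sinθ.
|v| = rω|sinθ| = 0.0252·33.93·|sin 135.4°| = 0.60035 m/s = 600.35 mm/s.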